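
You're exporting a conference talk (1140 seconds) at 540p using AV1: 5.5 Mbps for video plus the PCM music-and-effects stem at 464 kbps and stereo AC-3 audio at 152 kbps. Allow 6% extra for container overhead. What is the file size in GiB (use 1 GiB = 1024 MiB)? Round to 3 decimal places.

Audio total: 464 + 152 = 616 kbps = 0.616 Mbps.
Total bitrate: 5.5 + 0.616 = 6.116 Mbps.
Stream data: 6.116 Mbps × 1140 s = 6972.2 Mb.
With 6% container overhead: ×1.06.
7,391 Mb = 923,821,800 bytes ÷ 1,073,741,824 = 0.8604 GiB.

0.860 GiB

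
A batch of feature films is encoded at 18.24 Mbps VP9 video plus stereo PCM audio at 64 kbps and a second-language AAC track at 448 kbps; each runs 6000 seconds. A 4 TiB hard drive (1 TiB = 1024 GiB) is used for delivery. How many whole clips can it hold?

Audio total: 64 + 448 = 512 kbps = 0.512 Mbps.
Total bitrate: 18.752 Mbps.
Per item: 18.752 Mbps × 6000 s = 112,512 Mb = 14,064 MB.
Capacity: 4 TiB = 35,184,372 Mb; 312.72 items → 312 complete.

312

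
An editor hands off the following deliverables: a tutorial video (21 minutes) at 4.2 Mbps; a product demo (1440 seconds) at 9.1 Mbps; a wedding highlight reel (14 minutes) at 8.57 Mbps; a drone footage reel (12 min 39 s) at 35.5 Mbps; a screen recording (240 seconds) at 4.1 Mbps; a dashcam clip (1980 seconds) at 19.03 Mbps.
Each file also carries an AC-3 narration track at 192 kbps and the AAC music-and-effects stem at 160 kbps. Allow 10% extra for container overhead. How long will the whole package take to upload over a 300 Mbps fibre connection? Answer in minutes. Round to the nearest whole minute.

Audio total: 192 + 160 = 352 kbps = 0.352 Mbps.
tutorial video: 4.552 Mbps × 1260 s × 1.10 = 6309.1 Mb
product demo: 9.452 Mbps × 1440 s × 1.10 = 14972.0 Mb
wedding highlight reel: 8.922 Mbps × 840 s × 1.10 = 8243.9 Mb
drone footage reel: 35.852 Mbps × 759 s × 1.10 = 29932.8 Mb
screen recording: 4.452 Mbps × 240 s × 1.10 = 1175.3 Mb
dashcam clip: 19.382 Mbps × 1980 s × 1.10 = 42214.0 Mb
Total: 102847.1 Mb = 12855.9 MB.
At 300 Mbps: 102847.1 / 300 = 343 s ≈ 5.71 minutes.

6 minutes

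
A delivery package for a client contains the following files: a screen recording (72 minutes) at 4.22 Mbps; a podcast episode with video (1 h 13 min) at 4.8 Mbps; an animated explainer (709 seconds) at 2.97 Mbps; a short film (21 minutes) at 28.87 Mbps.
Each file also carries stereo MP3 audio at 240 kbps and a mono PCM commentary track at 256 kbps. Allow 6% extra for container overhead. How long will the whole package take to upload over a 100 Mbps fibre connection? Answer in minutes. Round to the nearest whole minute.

Audio total: 240 + 256 = 496 kbps = 0.496 Mbps.
screen recording: 4.716 Mbps × 4320 s × 1.06 = 21595.5 Mb
podcast episode with video: 5.296 Mbps × 4380 s × 1.06 = 24588.3 Mb
animated explainer: 3.466 Mbps × 709 s × 1.06 = 2604.8 Mb
short film: 29.366 Mbps × 1260 s × 1.06 = 39221.2 Mb
Total: 88009.8 Mb = 11001.2 MB.
At 100 Mbps: 88009.8 / 100 = 880 s ≈ 14.7 minutes.

15 minutes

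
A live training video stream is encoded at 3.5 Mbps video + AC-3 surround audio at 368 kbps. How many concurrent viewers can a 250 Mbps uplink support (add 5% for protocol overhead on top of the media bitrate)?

Audio: 368 kbps = 0.368 Mbps.
Per-viewer media rate: 3.868 Mbps.
On the wire with 5% overhead: 4.061 Mbps.
250 Mbps = 250.0 Mbps; 250.0 / 4.061 = 61.56 → 61 viewers.

61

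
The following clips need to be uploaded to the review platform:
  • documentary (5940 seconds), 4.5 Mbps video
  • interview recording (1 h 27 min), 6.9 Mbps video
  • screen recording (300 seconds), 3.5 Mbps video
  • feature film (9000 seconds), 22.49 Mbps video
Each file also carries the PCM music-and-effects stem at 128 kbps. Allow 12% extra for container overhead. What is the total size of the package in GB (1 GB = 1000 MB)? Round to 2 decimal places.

37.64 GB

Audio: 128 kbps = 0.128 Mbps.
documentary: 4.628 Mbps × 5940 s × 1.12 = 30789.2 Mb
interview recording: 7.028 Mbps × 5220 s × 1.12 = 41088.5 Mb
screen recording: 3.628 Mbps × 300 s × 1.12 = 1219.0 Mb
feature film: 22.618 Mbps × 9000 s × 1.12 = 227989.4 Mb
Total: 301086.1 Mb = 37635.8 MB.
= 37.64 GB.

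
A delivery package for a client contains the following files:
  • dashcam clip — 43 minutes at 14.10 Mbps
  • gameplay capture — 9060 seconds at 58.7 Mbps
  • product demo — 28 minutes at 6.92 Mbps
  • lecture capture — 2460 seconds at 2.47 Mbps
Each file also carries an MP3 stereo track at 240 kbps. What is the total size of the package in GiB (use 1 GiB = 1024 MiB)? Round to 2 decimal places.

Audio: 240 kbps = 0.240 Mbps.
dashcam clip: 14.340 Mbps × 2580 s = 36997.2 Mb
gameplay capture: 58.940 Mbps × 9060 s = 533996.4 Mb
product demo: 7.160 Mbps × 1680 s = 12028.8 Mb
lecture capture: 2.710 Mbps × 2460 s = 6666.6 Mb
Total: 589689.0 Mb = 73711.1 MB.
= 68.65 GiB.

68.65 GiB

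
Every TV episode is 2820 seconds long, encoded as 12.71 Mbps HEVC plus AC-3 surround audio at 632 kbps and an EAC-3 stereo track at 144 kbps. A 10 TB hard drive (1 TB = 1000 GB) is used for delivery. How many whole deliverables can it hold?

2103

Audio total: 632 + 144 = 776 kbps = 0.776 Mbps.
Total bitrate: 13.486 Mbps.
Per item: 13.486 Mbps × 2820 s = 38,031 Mb = 4,754 MB.
Capacity: 10 TB = 80,000,000 Mb; 2103.57 items → 2103 complete.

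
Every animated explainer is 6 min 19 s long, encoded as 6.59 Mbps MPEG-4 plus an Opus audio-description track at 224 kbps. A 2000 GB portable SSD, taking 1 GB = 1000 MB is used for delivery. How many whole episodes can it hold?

6 min 19 s = 379 s
Audio: 224 kbps = 0.224 Mbps.
Total bitrate: 6.814 Mbps.
Per item: 6.814 Mbps × 379 s = 2,583 Mb = 322.8 MB.
Capacity: 2000 GB = 16,000,000 Mb; 6195.53 items → 6195 complete.

6195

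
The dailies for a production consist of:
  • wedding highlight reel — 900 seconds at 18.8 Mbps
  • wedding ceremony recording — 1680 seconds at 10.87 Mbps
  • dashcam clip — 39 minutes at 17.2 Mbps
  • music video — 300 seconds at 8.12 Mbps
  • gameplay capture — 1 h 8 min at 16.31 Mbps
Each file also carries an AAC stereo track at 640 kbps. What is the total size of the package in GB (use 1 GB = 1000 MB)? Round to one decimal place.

Audio: 640 kbps = 0.640 Mbps.
wedding highlight reel: 19.440 Mbps × 900 s = 17496.0 Mb
wedding ceremony recording: 11.510 Mbps × 1680 s = 19336.8 Mb
dashcam clip: 17.840 Mbps × 2340 s = 41745.6 Mb
music video: 8.760 Mbps × 300 s = 2628.0 Mb
gameplay capture: 16.950 Mbps × 4080 s = 69156.0 Mb
Total: 150362.4 Mb = 18795.3 MB.
= 18.80 GB.

18.8 GB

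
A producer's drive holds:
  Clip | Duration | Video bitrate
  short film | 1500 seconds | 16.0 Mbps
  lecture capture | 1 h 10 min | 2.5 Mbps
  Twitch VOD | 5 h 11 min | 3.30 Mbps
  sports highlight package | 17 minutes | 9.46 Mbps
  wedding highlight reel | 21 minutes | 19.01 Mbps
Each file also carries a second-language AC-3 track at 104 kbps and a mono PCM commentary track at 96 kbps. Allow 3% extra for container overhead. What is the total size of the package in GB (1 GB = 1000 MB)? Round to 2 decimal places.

17.38 GB

Audio total: 104 + 96 = 200 kbps = 0.200 Mbps.
short film: 16.200 Mbps × 1500 s × 1.03 = 25029.0 Mb
lecture capture: 2.700 Mbps × 4200 s × 1.03 = 11680.2 Mb
Twitch VOD: 3.500 Mbps × 18660 s × 1.03 = 67269.3 Mb
sports highlight package: 9.660 Mbps × 1020 s × 1.03 = 10148.8 Mb
wedding highlight reel: 19.210 Mbps × 1260 s × 1.03 = 24930.7 Mb
Total: 139058.0 Mb = 17382.3 MB.
= 17.38 GB.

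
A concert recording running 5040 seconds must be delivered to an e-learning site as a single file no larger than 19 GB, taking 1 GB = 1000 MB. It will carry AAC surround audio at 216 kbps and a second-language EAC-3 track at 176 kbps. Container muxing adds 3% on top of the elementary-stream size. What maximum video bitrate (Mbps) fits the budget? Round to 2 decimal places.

28.89 Mbps

Budget: 19 GB = 152000.0 Mb.
Stream payload after overhead: 152000.0 / 1.03 = 147572.8 Mb.
Total bitrate budget: 147572.8 Mb / 5040 s = 29.280 Mbps.
Audio total: 216 + 176 = 392 kbps = 0.392 Mbps.
Video: 29.280 − 0.392 = 28.888 Mbps.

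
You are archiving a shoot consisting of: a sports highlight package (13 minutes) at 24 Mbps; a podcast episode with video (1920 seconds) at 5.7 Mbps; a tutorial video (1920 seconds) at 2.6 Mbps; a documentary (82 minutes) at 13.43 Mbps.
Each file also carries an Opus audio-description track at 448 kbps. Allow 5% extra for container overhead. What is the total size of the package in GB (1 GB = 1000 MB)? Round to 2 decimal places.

13.78 GB

Audio: 448 kbps = 0.448 Mbps.
sports highlight package: 24.448 Mbps × 780 s × 1.05 = 20022.9 Mb
podcast episode with video: 6.148 Mbps × 1920 s × 1.05 = 12394.4 Mb
tutorial video: 3.048 Mbps × 1920 s × 1.05 = 6144.8 Mb
documentary: 13.878 Mbps × 4920 s × 1.05 = 71693.7 Mb
Total: 110255.8 Mb = 13782.0 MB.
= 13.78 GB.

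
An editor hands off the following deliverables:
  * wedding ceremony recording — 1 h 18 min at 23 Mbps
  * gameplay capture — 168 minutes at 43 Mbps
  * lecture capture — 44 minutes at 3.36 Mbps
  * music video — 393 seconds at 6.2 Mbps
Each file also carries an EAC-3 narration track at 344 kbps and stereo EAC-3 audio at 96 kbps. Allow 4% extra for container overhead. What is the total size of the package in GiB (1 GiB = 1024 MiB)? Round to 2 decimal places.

Audio total: 344 + 96 = 440 kbps = 0.440 Mbps.
wedding ceremony recording: 23.440 Mbps × 4680 s × 1.04 = 114087.2 Mb
gameplay capture: 43.440 Mbps × 10080 s × 1.04 = 455390.2 Mb
lecture capture: 3.800 Mbps × 2640 s × 1.04 = 10433.3 Mb
music video: 6.640 Mbps × 393 s × 1.04 = 2713.9 Mb
Total: 582624.6 Mb = 72828.1 MB.
= 67.83 GiB.

67.83 GiB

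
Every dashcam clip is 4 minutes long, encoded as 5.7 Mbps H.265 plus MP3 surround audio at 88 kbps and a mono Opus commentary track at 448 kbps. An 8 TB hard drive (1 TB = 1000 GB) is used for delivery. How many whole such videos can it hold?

42762

4 min = 240 s
Audio total: 88 + 448 = 536 kbps = 0.536 Mbps.
Total bitrate: 6.236 Mbps.
Per item: 6.236 Mbps × 240 s = 1,497 Mb = 187.1 MB.
Capacity: 8 TB = 64,000,000 Mb; 42762.45 items → 42762 complete.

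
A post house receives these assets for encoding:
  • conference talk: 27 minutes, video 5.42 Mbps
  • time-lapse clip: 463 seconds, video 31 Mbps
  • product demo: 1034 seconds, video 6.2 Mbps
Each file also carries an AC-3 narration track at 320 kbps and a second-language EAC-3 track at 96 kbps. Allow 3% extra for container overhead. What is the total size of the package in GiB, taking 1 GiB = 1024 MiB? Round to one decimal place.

3.7 GiB

Audio total: 320 + 96 = 416 kbps = 0.416 Mbps.
conference talk: 5.836 Mbps × 1620 s × 1.03 = 9737.9 Mb
time-lapse clip: 31.416 Mbps × 463 s × 1.03 = 14982.0 Mb
product demo: 6.616 Mbps × 1034 s × 1.03 = 7046.2 Mb
Total: 31766.1 Mb = 3970.8 MB.
= 3.698 GiB.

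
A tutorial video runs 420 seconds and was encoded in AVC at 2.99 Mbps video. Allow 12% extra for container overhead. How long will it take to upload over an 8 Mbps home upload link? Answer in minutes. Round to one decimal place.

2.9 minutes

File: 2.990 Mbps × 420 s = 1255.8 Mb.
With 12% container overhead: ×1.12. → 1406.5 Mb.
At 8 Mbps: 1406.5 / 8 = 175.8 s ≈ 2.93 minutes.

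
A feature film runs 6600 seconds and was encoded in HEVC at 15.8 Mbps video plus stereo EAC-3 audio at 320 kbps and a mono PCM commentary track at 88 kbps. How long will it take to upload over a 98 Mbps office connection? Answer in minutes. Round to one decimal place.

Audio total: 320 + 88 = 408 kbps = 0.408 Mbps.
Total bitrate: 16.208 Mbps.
File: 16.208 Mbps × 6600 s = 106972.8 Mb.
At 98 Mbps: 106972.8 / 98 = 1091.6 s ≈ 18.2 minutes.

18.2 minutes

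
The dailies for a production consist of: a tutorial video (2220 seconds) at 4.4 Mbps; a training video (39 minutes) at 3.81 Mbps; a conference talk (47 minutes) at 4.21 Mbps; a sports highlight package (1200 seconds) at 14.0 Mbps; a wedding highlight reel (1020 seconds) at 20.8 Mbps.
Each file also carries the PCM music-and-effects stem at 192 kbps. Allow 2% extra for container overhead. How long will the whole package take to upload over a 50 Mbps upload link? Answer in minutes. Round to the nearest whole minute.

Audio: 192 kbps = 0.192 Mbps.
tutorial video: 4.592 Mbps × 2220 s × 1.02 = 10398.1 Mb
training video: 4.002 Mbps × 2340 s × 1.02 = 9552.0 Mb
conference talk: 4.402 Mbps × 2820 s × 1.02 = 12661.9 Mb
sports highlight package: 14.192 Mbps × 1200 s × 1.02 = 17371.0 Mb
wedding highlight reel: 20.992 Mbps × 1020 s × 1.02 = 21840.1 Mb
Total: 71823.1 Mb = 8977.9 MB.
At 50 Mbps: 71823.1 / 50 = 1436 s ≈ 23.9 minutes.

24 minutes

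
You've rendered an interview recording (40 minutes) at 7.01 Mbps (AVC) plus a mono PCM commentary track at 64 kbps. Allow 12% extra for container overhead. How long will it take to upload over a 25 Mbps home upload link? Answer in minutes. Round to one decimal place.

40 min = 2400 s
Audio: 64 kbps = 0.064 Mbps.
Total bitrate: 7.074 Mbps.
File: 7.074 Mbps × 2400 s = 16977.6 Mb.
With 12% container overhead: ×1.12. → 19014.9 Mb.
At 25 Mbps: 19014.9 / 25 = 760.6 s ≈ 12.7 minutes.

12.7 minutes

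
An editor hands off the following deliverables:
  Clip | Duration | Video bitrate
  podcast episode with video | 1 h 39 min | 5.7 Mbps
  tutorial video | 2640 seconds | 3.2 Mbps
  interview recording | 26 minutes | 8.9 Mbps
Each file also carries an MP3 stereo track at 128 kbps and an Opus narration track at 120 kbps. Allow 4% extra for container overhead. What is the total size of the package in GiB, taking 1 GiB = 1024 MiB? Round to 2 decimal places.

7.11 GiB

Audio total: 128 + 120 = 248 kbps = 0.248 Mbps.
podcast episode with video: 5.948 Mbps × 5940 s × 1.04 = 36744.4 Mb
tutorial video: 3.448 Mbps × 2640 s × 1.04 = 9466.8 Mb
interview recording: 9.148 Mbps × 1560 s × 1.04 = 14841.7 Mb
Total: 61052.9 Mb = 7631.6 MB.
= 7.107 GiB.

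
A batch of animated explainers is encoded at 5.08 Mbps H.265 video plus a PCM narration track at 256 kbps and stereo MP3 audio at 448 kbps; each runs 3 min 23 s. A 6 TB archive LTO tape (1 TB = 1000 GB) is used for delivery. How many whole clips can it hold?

3 min 23 s = 203 s
Audio total: 256 + 448 = 704 kbps = 0.704 Mbps.
Total bitrate: 5.784 Mbps.
Per item: 5.784 Mbps × 203 s = 1,174 Mb = 146.8 MB.
Capacity: 6 TB = 48,000,000 Mb; 40880.57 items → 40880 complete.

40880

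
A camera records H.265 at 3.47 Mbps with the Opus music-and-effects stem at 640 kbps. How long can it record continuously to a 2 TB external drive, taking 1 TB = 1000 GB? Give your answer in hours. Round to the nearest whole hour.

1081 hours

Audio: 640 kbps = 0.640 Mbps.
Total bitrate: 3.47 + 0.640 = 4.110 Mbps.
Capacity: 2 TB = 16,000,000 Mb.
Recording time: 16,000,000 / 4.110 = 3,892,944 s ≈ 1,081 hours.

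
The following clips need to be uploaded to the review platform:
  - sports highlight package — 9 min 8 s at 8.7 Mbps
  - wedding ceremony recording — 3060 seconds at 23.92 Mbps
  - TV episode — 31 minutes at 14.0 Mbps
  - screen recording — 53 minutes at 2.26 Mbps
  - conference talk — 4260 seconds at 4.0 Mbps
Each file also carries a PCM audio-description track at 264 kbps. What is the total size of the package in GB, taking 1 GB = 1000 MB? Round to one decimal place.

Audio: 264 kbps = 0.264 Mbps.
sports highlight package: 8.964 Mbps × 548 s = 4912.3 Mb
wedding ceremony recording: 24.184 Mbps × 3060 s = 74003.0 Mb
TV episode: 14.264 Mbps × 1860 s = 26531.0 Mb
screen recording: 2.524 Mbps × 3180 s = 8026.3 Mb
conference talk: 4.264 Mbps × 4260 s = 18164.6 Mb
Total: 131637.3 Mb = 16454.7 MB.
= 16.45 GB.

16.5 GB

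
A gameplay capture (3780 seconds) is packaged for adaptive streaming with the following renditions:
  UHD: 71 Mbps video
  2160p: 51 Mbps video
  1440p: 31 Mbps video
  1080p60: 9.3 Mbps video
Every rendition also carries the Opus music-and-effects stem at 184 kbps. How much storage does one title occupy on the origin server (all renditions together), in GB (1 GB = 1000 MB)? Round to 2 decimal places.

77.03 GB

Audio: 184 kbps = 0.184 Mbps.
Sum of rendition bitrates: (71+0.184) + (51+0.184) + (31+0.184) + (9.3+0.184) = 163.036 Mbps.
× 3780 s = 616,276 Mb = 77,035 MB = 77.03 GB.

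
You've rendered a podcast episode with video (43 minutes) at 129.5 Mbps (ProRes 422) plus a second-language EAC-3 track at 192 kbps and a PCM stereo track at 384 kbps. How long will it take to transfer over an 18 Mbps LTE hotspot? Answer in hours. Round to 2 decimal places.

5.18 hours

43 min = 2580 s
Audio total: 192 + 384 = 576 kbps = 0.576 Mbps.
Total bitrate: 130.076 Mbps.
File: 130.076 Mbps × 2580 s = 335596.1 Mb.
At 18 Mbps: 335596.1 / 18 = 18644.2 s ≈ 5.18 hours.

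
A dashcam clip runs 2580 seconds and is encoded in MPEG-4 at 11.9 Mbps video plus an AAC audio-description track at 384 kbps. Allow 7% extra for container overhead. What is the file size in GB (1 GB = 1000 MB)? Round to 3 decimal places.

Audio: 384 kbps = 0.384 Mbps.
Total bitrate: 11.9 + 0.384 = 12.284 Mbps.
Stream data: 12.284 Mbps × 2580 s = 31692.7 Mb.
With 7% container overhead: ×1.07.
33,911 Mb ÷ 8 = 4,239 MB → 4.239 GB.

4.239 GB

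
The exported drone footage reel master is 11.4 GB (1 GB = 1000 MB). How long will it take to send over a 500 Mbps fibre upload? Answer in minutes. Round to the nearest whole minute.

File: 11.4 GB = 91200.0 Mb.
At 500 Mbps: 91200.0 / 500 = 182.4 s ≈ 3.04 minutes.

3 minutes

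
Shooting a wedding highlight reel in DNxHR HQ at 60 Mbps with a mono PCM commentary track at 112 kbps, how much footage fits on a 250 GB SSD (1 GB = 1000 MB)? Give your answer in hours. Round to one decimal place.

9.2 hours

Audio: 112 kbps = 0.112 Mbps.
Total bitrate: 60 + 0.112 = 60.112 Mbps.
Capacity: 250 GB = 2,000,000 Mb.
Recording time: 2,000,000 / 60.112 = 33,271 s ≈ 9.24 hours.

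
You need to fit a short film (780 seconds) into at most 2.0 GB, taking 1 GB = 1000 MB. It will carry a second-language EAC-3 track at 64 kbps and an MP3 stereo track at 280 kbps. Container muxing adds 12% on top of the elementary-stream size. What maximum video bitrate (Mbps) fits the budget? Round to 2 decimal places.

17.97 Mbps

Budget: 2.0 GB = 16000.0 Mb.
Stream payload after overhead: 16000.0 / 1.12 = 14285.7 Mb.
Total bitrate budget: 14285.7 Mb / 780 s = 18.315 Mbps.
Audio total: 64 + 280 = 344 kbps = 0.344 Mbps.
Video: 18.315 − 0.344 = 17.971 Mbps.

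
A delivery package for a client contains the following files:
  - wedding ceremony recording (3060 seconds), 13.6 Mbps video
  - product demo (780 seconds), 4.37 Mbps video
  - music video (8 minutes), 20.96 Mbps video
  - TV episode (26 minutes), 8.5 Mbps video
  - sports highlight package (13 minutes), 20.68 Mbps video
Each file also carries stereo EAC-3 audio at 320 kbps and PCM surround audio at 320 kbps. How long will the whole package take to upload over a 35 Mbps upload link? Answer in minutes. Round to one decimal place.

Audio total: 320 + 320 = 640 kbps = 0.640 Mbps.
wedding ceremony recording: 14.240 Mbps × 3060 s = 43574.4 Mb
product demo: 5.010 Mbps × 780 s = 3907.8 Mb
music video: 21.600 Mbps × 480 s = 10368.0 Mb
TV episode: 9.140 Mbps × 1560 s = 14258.4 Mb
sports highlight package: 21.320 Mbps × 780 s = 16629.6 Mb
Total: 88738.2 Mb = 11092.3 MB.
At 35 Mbps: 88738.2 / 35 = 2535 s ≈ 42.3 minutes.

42.3 minutes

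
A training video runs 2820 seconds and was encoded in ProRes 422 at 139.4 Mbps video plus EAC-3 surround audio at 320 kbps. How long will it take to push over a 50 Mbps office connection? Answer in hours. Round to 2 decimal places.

2.19 hours

Audio: 320 kbps = 0.320 Mbps.
Total bitrate: 139.720 Mbps.
File: 139.720 Mbps × 2820 s = 394010.4 Mb.
At 50 Mbps: 394010.4 / 50 = 7880.2 s ≈ 2.19 hours.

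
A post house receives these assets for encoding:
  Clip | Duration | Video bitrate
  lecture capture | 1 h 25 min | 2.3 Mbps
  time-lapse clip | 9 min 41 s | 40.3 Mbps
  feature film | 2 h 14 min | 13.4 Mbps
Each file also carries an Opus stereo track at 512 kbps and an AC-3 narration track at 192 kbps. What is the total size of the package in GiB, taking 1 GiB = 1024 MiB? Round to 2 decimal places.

Audio total: 512 + 192 = 704 kbps = 0.704 Mbps.
lecture capture: 3.004 Mbps × 5100 s = 15320.4 Mb
time-lapse clip: 41.004 Mbps × 581 s = 23823.3 Mb
feature film: 14.104 Mbps × 8040 s = 113396.2 Mb
Total: 152539.9 Mb = 19067.5 MB.
= 17.76 GiB.

17.76 GiB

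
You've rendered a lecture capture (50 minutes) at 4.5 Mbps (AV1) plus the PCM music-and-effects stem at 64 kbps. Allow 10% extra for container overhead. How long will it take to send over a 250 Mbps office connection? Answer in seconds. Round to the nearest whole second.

60 seconds

50 min = 3000 s
Audio: 64 kbps = 0.064 Mbps.
Total bitrate: 4.564 Mbps.
File: 4.564 Mbps × 3000 s = 13692.0 Mb.
With 10% container overhead: ×1.10. → 15061.2 Mb.
At 250 Mbps: 15061.2 / 250 = 60.2 s ≈ 60.2 seconds.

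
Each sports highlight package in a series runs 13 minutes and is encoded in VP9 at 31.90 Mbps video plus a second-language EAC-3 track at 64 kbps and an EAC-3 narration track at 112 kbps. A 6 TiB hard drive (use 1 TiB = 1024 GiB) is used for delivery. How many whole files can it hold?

13 min = 780 s
Audio total: 64 + 112 = 176 kbps = 0.176 Mbps.
Total bitrate: 32.076 Mbps.
Per item: 32.076 Mbps × 780 s = 25,019 Mb = 3,127 MB.
Capacity: 6 TiB = 52,776,558 Mb; 2109.44 items → 2109 complete.

2109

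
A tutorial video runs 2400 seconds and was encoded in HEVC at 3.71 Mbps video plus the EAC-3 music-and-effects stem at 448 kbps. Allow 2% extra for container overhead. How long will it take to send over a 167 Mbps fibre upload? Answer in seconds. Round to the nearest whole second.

Audio: 448 kbps = 0.448 Mbps.
Total bitrate: 4.158 Mbps.
File: 4.158 Mbps × 2400 s = 9979.2 Mb.
With 2% container overhead: ×1.02. → 10178.8 Mb.
At 167 Mbps: 10178.8 / 167 = 61.0 s ≈ 61 seconds.

61 seconds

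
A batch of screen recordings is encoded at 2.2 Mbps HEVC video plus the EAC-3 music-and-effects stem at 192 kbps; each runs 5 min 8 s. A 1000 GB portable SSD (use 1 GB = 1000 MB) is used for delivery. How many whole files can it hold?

10858

5 min 8 s = 308 s
Audio: 192 kbps = 0.192 Mbps.
Total bitrate: 2.392 Mbps.
Per item: 2.392 Mbps × 308 s = 736.7 Mb = 92.09 MB.
Capacity: 1000 GB = 8,000,000 Mb; 10858.71 items → 10858 complete.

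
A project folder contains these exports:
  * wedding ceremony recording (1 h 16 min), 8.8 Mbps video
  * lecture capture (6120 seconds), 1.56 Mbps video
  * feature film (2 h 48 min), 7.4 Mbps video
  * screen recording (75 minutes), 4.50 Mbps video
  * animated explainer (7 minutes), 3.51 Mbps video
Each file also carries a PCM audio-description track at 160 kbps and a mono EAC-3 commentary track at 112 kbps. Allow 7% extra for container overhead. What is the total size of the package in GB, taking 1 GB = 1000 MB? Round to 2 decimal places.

Audio total: 160 + 112 = 272 kbps = 0.272 Mbps.
wedding ceremony recording: 9.072 Mbps × 4560 s × 1.07 = 44264.1 Mb
lecture capture: 1.832 Mbps × 6120 s × 1.07 = 11996.7 Mb
feature film: 7.672 Mbps × 10080 s × 1.07 = 82747.1 Mb
screen recording: 4.772 Mbps × 4500 s × 1.07 = 22977.2 Mb
animated explainer: 3.782 Mbps × 420 s × 1.07 = 1699.6 Mb
Total: 163684.7 Mb = 20460.6 MB.
= 20.46 GB.

20.46 GB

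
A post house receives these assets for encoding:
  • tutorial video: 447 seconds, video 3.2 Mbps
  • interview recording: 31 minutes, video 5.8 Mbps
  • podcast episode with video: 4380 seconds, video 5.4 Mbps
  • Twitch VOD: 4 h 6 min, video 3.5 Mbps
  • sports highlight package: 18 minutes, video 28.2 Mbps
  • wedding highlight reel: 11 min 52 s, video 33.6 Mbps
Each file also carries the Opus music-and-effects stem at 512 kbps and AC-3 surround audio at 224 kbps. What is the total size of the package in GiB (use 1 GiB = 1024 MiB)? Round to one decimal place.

18.5 GiB

Audio total: 512 + 224 = 736 kbps = 0.736 Mbps.
tutorial video: 3.936 Mbps × 447 s = 1759.4 Mb
interview recording: 6.536 Mbps × 1860 s = 12157.0 Mb
podcast episode with video: 6.136 Mbps × 4380 s = 26875.7 Mb
Twitch VOD: 4.236 Mbps × 14760 s = 62523.4 Mb
sports highlight package: 28.936 Mbps × 1080 s = 31250.9 Mb
wedding highlight reel: 34.336 Mbps × 712 s = 24447.2 Mb
Total: 159013.5 Mb = 19876.7 MB.
= 18.51 GiB.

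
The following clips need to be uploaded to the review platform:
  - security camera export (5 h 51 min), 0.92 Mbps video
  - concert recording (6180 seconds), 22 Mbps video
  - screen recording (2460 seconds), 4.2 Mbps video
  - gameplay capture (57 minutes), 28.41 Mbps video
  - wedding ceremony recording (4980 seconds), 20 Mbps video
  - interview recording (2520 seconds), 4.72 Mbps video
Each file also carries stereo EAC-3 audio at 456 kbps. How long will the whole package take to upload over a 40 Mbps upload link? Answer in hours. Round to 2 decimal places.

2.73 hours

Audio: 456 kbps = 0.456 Mbps.
security camera export: 1.376 Mbps × 21060 s = 28978.6 Mb
concert recording: 22.456 Mbps × 6180 s = 138778.1 Mb
screen recording: 4.656 Mbps × 2460 s = 11453.8 Mb
gameplay capture: 28.866 Mbps × 3420 s = 98721.7 Mb
wedding ceremony recording: 20.456 Mbps × 4980 s = 101870.9 Mb
interview recording: 5.176 Mbps × 2520 s = 13043.5 Mb
Total: 392846.5 Mb = 49105.8 MB.
At 40 Mbps: 392846.5 / 40 = 9821 s ≈ 2.73 hours.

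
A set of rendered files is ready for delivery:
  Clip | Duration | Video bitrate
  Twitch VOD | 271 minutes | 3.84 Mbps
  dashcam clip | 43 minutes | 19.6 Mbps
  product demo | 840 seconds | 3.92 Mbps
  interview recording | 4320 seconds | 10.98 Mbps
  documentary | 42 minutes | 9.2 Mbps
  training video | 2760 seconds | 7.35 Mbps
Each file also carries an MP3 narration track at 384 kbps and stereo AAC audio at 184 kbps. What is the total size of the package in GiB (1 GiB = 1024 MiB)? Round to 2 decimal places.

26.06 GiB

Audio total: 384 + 184 = 568 kbps = 0.568 Mbps.
Twitch VOD: 4.408 Mbps × 16260 s = 71674.1 Mb
dashcam clip: 20.168 Mbps × 2580 s = 52033.4 Mb
product demo: 4.488 Mbps × 840 s = 3769.9 Mb
interview recording: 11.548 Mbps × 4320 s = 49887.4 Mb
documentary: 9.768 Mbps × 2520 s = 24615.4 Mb
training video: 7.918 Mbps × 2760 s = 21853.7 Mb
Total: 223833.8 Mb = 27979.2 MB.
= 26.06 GiB.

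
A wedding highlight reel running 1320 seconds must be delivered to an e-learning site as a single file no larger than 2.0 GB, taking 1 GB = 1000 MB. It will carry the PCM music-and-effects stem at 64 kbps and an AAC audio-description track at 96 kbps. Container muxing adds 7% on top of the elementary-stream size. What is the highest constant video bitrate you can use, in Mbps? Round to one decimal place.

11.2 Mbps

Budget: 2.0 GB = 16000.0 Mb.
Stream payload after overhead: 16000.0 / 1.07 = 14953.3 Mb.
Total bitrate budget: 14953.3 Mb / 1320 s = 11.328 Mbps.
Audio total: 64 + 96 = 160 kbps = 0.160 Mbps.
Video: 11.328 − 0.160 = 11.168 Mbps.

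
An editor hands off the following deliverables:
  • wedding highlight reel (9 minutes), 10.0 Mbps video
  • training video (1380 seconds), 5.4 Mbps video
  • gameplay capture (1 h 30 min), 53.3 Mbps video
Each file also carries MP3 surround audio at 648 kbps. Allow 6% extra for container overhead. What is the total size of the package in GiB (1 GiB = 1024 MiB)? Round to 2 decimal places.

37.69 GiB

Audio: 648 kbps = 0.648 Mbps.
wedding highlight reel: 10.648 Mbps × 540 s × 1.06 = 6094.9 Mb
training video: 6.048 Mbps × 1380 s × 1.06 = 8847.0 Mb
gameplay capture: 53.948 Mbps × 5400 s × 1.06 = 308798.4 Mb
Total: 323740.3 Mb = 40467.5 MB.
= 37.69 GiB.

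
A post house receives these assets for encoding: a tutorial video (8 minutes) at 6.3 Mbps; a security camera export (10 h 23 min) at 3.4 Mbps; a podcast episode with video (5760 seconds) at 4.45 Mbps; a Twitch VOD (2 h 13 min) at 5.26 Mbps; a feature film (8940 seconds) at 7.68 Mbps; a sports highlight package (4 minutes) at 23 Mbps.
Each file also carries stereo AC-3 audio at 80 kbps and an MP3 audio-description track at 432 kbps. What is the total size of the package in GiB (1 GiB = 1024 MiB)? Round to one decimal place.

Audio total: 80 + 432 = 512 kbps = 0.512 Mbps.
tutorial video: 6.812 Mbps × 480 s = 3269.8 Mb
security camera export: 3.912 Mbps × 37380 s = 146230.6 Mb
podcast episode with video: 4.962 Mbps × 5760 s = 28581.1 Mb
Twitch VOD: 5.772 Mbps × 7980 s = 46060.6 Mb
feature film: 8.192 Mbps × 8940 s = 73236.5 Mb
sports highlight package: 23.512 Mbps × 240 s = 5642.9 Mb
Total: 303021.4 Mb = 37877.7 MB.
= 35.28 GiB.

35.3 GiB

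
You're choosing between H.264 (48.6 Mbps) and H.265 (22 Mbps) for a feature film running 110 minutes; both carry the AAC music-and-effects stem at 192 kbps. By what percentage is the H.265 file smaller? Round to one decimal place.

54.5%

110 min = 6600 s
Audio: 192 kbps = 0.192 Mbps.
H.264: 48.792 Mbps × 6600 s = 322027.2 Mb = 40.253 GB.
H.265: 22.192 Mbps × 6600 s = 146467.2 Mb = 18.308 GB.
Reduction: (1 − 18.308/40.253) × 100 = 54.52%.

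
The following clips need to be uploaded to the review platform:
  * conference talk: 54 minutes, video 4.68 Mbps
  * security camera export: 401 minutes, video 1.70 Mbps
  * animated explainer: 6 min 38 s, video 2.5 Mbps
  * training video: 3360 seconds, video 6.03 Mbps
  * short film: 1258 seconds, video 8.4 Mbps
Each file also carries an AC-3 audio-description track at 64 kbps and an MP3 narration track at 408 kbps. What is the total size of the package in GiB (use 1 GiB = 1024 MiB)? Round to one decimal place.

Audio total: 64 + 408 = 472 kbps = 0.472 Mbps.
conference talk: 5.152 Mbps × 3240 s = 16692.5 Mb
security camera export: 2.172 Mbps × 24060 s = 52258.3 Mb
animated explainer: 2.972 Mbps × 398 s = 1182.9 Mb
training video: 6.502 Mbps × 3360 s = 21846.7 Mb
short film: 8.872 Mbps × 1258 s = 11161.0 Mb
Total: 103141.4 Mb = 12892.7 MB.
= 12.01 GiB.

12.0 GiB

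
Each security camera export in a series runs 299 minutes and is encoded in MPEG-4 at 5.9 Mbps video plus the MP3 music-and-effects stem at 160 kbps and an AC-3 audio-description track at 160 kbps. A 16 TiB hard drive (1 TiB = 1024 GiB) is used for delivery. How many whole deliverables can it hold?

299 min = 17940 s
Audio total: 160 + 160 = 320 kbps = 0.320 Mbps.
Total bitrate: 6.220 Mbps.
Per item: 6.220 Mbps × 17940 s = 111,587 Mb = 13,948 MB.
Capacity: 16 TiB = 140,737,488 Mb; 1261.24 items → 1261 complete.

1261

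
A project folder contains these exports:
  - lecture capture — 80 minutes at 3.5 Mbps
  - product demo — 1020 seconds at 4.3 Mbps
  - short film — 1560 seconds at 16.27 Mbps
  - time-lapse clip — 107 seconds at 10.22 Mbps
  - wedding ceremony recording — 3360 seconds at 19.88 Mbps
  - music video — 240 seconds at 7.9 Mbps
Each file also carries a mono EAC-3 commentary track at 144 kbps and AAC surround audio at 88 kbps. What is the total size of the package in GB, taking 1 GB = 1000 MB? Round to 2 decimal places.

14.87 GB

Audio total: 144 + 88 = 232 kbps = 0.232 Mbps.
lecture capture: 3.732 Mbps × 4800 s = 17913.6 Mb
product demo: 4.532 Mbps × 1020 s = 4622.6 Mb
short film: 16.502 Mbps × 1560 s = 25743.1 Mb
time-lapse clip: 10.452 Mbps × 107 s = 1118.4 Mb
wedding ceremony recording: 20.112 Mbps × 3360 s = 67576.3 Mb
music video: 8.132 Mbps × 240 s = 1951.7 Mb
Total: 118925.7 Mb = 14865.7 MB.
= 14.87 GB.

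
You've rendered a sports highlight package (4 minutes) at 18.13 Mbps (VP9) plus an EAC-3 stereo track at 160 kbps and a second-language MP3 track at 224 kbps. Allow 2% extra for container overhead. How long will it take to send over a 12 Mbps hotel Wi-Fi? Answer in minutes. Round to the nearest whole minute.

4 min = 240 s
Audio total: 160 + 224 = 384 kbps = 0.384 Mbps.
Total bitrate: 18.514 Mbps.
File: 18.514 Mbps × 240 s = 4443.4 Mb.
With 2% container overhead: ×1.02. → 4532.2 Mb.
At 12 Mbps: 4532.2 / 12 = 377.7 s ≈ 6.29 minutes.

6 minutes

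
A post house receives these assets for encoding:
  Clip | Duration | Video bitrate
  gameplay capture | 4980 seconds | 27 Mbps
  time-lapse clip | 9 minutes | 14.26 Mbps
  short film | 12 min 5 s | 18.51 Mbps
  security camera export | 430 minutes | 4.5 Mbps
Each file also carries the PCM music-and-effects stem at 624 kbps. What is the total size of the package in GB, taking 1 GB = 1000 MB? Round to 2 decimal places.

36.46 GB

Audio: 624 kbps = 0.624 Mbps.
gameplay capture: 27.624 Mbps × 4980 s = 137567.5 Mb
time-lapse clip: 14.884 Mbps × 540 s = 8037.4 Mb
short film: 19.134 Mbps × 725 s = 13872.1 Mb
security camera export: 5.124 Mbps × 25800 s = 132199.2 Mb
Total: 291676.2 Mb = 36459.5 MB.
= 36.46 GB.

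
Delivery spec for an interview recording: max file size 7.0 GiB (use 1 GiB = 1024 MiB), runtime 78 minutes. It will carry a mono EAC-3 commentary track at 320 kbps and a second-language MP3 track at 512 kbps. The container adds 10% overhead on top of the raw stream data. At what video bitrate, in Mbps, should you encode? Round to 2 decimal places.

10.85 Mbps

Budget: 7.0 GiB = 60129.5 Mb.
Stream payload after overhead: 60129.5 / 1.10 = 54663.2 Mb.
78 min = 4680 s
Total bitrate budget: 54663.2 Mb / 4680 s = 11.680 Mbps.
Audio total: 320 + 512 = 832 kbps = 0.832 Mbps.
Video: 11.680 − 0.832 = 10.848 Mbps.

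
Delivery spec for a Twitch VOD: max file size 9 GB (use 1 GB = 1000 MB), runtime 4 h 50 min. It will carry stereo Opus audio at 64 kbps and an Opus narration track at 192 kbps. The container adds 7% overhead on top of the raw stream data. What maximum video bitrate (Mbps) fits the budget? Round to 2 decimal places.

3.61 Mbps

Budget: 9 GB = 72000.0 Mb.
Stream payload after overhead: 72000.0 / 1.07 = 67289.7 Mb.
4 h 50 min = 290 min = 17400 s
Total bitrate budget: 67289.7 Mb / 17400 s = 3.867 Mbps.
Audio total: 64 + 192 = 256 kbps = 0.256 Mbps.
Video: 3.867 − 0.256 = 3.611 Mbps.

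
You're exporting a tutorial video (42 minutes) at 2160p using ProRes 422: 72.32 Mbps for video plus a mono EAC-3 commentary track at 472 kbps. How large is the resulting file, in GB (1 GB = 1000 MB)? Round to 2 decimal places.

22.93 GB

42 min = 2520 s
Audio: 472 kbps = 0.472 Mbps.
Total bitrate: 72.32 + 0.472 = 72.792 Mbps.
Stream data: 72.792 Mbps × 2520 s = 183435.8 Mb.
183,436 Mb ÷ 8 = 22,929 MB → 22.93 GB.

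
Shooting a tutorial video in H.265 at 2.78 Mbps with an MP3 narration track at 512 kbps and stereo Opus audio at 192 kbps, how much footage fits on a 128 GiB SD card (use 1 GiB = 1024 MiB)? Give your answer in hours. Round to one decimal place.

87.7 hours

Audio total: 512 + 192 = 704 kbps = 0.704 Mbps.
Total bitrate: 2.78 + 0.704 = 3.484 Mbps.
Capacity: 128 GiB = 1,099,512 Mb.
Recording time: 1,099,512 / 3.484 = 315,589 s ≈ 87.7 hours.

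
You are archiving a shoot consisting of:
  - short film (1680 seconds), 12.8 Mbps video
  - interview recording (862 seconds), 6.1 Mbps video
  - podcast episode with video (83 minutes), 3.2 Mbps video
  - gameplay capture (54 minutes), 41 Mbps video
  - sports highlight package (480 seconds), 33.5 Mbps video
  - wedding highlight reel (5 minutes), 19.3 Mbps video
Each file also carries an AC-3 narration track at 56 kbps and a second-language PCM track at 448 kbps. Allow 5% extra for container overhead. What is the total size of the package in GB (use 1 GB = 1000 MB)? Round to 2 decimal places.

Audio total: 56 + 448 = 504 kbps = 0.504 Mbps.
short film: 13.304 Mbps × 1680 s × 1.05 = 23468.3 Mb
interview recording: 6.604 Mbps × 862 s × 1.05 = 5977.3 Mb
podcast episode with video: 3.704 Mbps × 4980 s × 1.05 = 19368.2 Mb
gameplay capture: 41.504 Mbps × 3240 s × 1.05 = 141196.6 Mb
sports highlight package: 34.004 Mbps × 480 s × 1.05 = 17138.0 Mb
wedding highlight reel: 19.804 Mbps × 300 s × 1.05 = 6238.3 Mb
Total: 213386.6 Mb = 26673.3 MB.
= 26.67 GB.

26.67 GB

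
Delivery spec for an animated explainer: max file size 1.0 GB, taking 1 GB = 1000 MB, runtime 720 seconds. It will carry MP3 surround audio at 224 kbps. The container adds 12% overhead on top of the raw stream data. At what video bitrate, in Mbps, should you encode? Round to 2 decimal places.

9.70 Mbps

Budget: 1.0 GB = 8000.0 Mb.
Stream payload after overhead: 8000.0 / 1.12 = 7142.9 Mb.
Total bitrate budget: 7142.9 Mb / 720 s = 9.921 Mbps.
Audio: 224 kbps = 0.224 Mbps.
Video: 9.921 − 0.224 = 9.697 Mbps.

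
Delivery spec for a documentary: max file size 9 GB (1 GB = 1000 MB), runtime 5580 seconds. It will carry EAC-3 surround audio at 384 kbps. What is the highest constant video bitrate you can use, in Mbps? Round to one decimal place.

Budget: 9 GB = 72000.0 Mb.
Total bitrate budget: 72000.0 Mb / 5580 s = 12.903 Mbps.
Audio: 384 kbps = 0.384 Mbps.
Video: 12.903 − 0.384 = 12.519 Mbps.

12.5 Mbps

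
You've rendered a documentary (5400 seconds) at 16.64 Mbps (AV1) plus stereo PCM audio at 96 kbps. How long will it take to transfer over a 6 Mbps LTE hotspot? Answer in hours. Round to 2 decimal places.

Audio: 96 kbps = 0.096 Mbps.
Total bitrate: 16.736 Mbps.
File: 16.736 Mbps × 5400 s = 90374.4 Mb.
At 6 Mbps: 90374.4 / 6 = 15062.4 s ≈ 4.18 hours.

4.18 hours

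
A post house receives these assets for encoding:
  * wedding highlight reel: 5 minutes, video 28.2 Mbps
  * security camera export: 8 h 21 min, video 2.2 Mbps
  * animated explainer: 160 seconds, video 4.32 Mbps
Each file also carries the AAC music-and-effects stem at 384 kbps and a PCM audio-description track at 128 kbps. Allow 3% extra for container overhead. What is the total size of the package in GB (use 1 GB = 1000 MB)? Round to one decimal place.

11.7 GB

Audio total: 384 + 128 = 512 kbps = 0.512 Mbps.
wedding highlight reel: 28.712 Mbps × 300 s × 1.03 = 8872.0 Mb
security camera export: 2.712 Mbps × 30060 s × 1.03 = 83968.4 Mb
animated explainer: 4.832 Mbps × 160 s × 1.03 = 796.3 Mb
Total: 93636.7 Mb = 11704.6 MB.
= 11.70 GB.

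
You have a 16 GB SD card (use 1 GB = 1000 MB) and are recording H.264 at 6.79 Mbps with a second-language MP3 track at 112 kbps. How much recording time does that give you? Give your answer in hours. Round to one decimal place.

5.2 hours

Audio: 112 kbps = 0.112 Mbps.
Total bitrate: 6.79 + 0.112 = 6.902 Mbps.
Capacity: 16 GB = 128,000 Mb.
Recording time: 128,000 / 6.902 = 18,545 s ≈ 5.15 hours.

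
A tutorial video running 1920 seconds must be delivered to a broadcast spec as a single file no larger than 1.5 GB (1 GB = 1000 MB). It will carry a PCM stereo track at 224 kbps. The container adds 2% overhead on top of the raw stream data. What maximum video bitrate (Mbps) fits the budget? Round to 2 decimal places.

5.90 Mbps

Budget: 1.5 GB = 12000.0 Mb.
Stream payload after overhead: 12000.0 / 1.02 = 11764.7 Mb.
Total bitrate budget: 11764.7 Mb / 1920 s = 6.127 Mbps.
Audio: 224 kbps = 0.224 Mbps.
Video: 6.127 − 0.224 = 5.903 Mbps.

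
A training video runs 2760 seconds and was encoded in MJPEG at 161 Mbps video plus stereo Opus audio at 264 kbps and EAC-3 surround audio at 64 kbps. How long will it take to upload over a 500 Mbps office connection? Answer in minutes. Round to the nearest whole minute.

15 minutes

Audio total: 264 + 64 = 328 kbps = 0.328 Mbps.
Total bitrate: 161.328 Mbps.
File: 161.328 Mbps × 2760 s = 445265.3 Mb.
At 500 Mbps: 445265.3 / 500 = 890.5 s ≈ 14.8 minutes.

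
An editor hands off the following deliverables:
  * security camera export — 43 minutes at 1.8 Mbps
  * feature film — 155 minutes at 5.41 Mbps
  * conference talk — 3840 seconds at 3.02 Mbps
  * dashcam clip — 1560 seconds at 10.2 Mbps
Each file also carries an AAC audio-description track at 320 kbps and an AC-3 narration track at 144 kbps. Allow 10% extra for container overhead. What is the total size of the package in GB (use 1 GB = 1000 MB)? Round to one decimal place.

12.4 GB

Audio total: 320 + 144 = 464 kbps = 0.464 Mbps.
security camera export: 2.264 Mbps × 2580 s × 1.10 = 6425.2 Mb
feature film: 5.874 Mbps × 9300 s × 1.10 = 60091.0 Mb
conference talk: 3.484 Mbps × 3840 s × 1.10 = 14716.4 Mb
dashcam clip: 10.664 Mbps × 1560 s × 1.10 = 18299.4 Mb
Total: 99532.1 Mb = 12441.5 MB.
= 12.44 GB.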